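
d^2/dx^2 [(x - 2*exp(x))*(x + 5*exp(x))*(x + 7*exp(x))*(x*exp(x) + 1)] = x^4*exp(x) + 40*x^3*exp(2*x) + 8*x^3*exp(x) + 99*x^2*exp(3*x) + 120*x^2*exp(2*x) + 22*x^2*exp(x) - 1120*x*exp(4*x) + 132*x*exp(3*x) + 104*x*exp(2*x) + 40*x*exp(x) + 6*x - 560*exp(4*x) - 608*exp(3*x) + 44*exp(2*x) + 20*exp(x)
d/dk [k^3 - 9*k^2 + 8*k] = 3*k^2 - 18*k + 8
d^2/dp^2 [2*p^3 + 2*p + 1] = 12*p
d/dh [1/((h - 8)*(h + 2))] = 2*(3 - h)/(h^4 - 12*h^3 + 4*h^2 + 192*h + 256)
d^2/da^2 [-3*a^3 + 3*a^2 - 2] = 6 - 18*a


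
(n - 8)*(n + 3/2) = n^2 - 13*n/2 - 12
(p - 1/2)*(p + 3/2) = p^2 + p - 3/4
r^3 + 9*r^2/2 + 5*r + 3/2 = (r + 1/2)*(r + 1)*(r + 3)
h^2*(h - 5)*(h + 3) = h^4 - 2*h^3 - 15*h^2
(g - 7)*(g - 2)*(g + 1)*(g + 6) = g^4 - 2*g^3 - 43*g^2 + 44*g + 84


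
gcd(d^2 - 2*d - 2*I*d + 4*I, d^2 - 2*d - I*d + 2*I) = d - 2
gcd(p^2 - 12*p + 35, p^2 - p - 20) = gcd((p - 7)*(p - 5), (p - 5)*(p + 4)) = p - 5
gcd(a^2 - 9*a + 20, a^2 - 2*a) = 1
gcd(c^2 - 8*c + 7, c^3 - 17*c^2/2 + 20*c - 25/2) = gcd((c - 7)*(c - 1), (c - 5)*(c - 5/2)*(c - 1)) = c - 1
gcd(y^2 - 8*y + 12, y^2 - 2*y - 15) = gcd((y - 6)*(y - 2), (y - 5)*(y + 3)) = 1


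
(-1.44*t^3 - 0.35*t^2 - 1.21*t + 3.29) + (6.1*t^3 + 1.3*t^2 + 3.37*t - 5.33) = 4.66*t^3 + 0.95*t^2 + 2.16*t - 2.04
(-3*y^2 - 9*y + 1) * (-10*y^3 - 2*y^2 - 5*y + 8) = 30*y^5 + 96*y^4 + 23*y^3 + 19*y^2 - 77*y + 8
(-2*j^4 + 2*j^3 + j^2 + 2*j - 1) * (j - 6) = -2*j^5 + 14*j^4 - 11*j^3 - 4*j^2 - 13*j + 6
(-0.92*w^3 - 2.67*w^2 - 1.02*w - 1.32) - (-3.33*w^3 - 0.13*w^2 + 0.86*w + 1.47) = 2.41*w^3 - 2.54*w^2 - 1.88*w - 2.79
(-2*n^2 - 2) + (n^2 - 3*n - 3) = -n^2 - 3*n - 5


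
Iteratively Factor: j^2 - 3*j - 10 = (j - 5)*(j + 2)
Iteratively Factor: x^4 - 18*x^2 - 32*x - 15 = (x - 5)*(x^3 + 5*x^2 + 7*x + 3) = (x - 5)*(x + 1)*(x^2 + 4*x + 3) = (x - 5)*(x + 1)*(x + 3)*(x + 1)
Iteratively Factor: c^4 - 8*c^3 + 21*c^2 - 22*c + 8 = (c - 4)*(c^3 - 4*c^2 + 5*c - 2) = (c - 4)*(c - 1)*(c^2 - 3*c + 2) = (c - 4)*(c - 1)^2*(c - 2)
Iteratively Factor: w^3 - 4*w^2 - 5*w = (w)*(w^2 - 4*w - 5) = w*(w + 1)*(w - 5)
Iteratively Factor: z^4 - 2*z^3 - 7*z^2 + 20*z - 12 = (z - 2)*(z^3 - 7*z + 6) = (z - 2)^2*(z^2 + 2*z - 3) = (z - 2)^2*(z + 3)*(z - 1)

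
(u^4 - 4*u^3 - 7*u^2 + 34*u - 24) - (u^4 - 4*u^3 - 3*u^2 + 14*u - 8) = -4*u^2 + 20*u - 16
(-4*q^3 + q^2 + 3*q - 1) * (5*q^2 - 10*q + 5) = -20*q^5 + 45*q^4 - 15*q^3 - 30*q^2 + 25*q - 5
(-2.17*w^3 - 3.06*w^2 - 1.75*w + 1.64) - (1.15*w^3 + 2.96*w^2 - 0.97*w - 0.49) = -3.32*w^3 - 6.02*w^2 - 0.78*w + 2.13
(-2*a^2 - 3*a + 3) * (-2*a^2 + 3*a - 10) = 4*a^4 + 5*a^2 + 39*a - 30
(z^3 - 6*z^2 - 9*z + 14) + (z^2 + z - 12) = z^3 - 5*z^2 - 8*z + 2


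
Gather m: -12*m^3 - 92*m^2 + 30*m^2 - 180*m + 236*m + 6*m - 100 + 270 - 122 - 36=-12*m^3 - 62*m^2 + 62*m + 12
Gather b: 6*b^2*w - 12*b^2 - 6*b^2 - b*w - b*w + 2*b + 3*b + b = b^2*(6*w - 18) + b*(6 - 2*w)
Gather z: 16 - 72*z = 16 - 72*z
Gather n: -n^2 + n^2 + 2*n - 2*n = 0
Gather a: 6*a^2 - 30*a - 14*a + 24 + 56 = 6*a^2 - 44*a + 80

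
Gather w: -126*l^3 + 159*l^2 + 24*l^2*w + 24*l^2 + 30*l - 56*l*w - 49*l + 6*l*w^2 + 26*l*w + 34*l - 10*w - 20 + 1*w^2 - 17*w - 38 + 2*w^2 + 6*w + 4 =-126*l^3 + 183*l^2 + 15*l + w^2*(6*l + 3) + w*(24*l^2 - 30*l - 21) - 54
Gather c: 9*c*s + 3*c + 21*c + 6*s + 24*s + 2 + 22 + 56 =c*(9*s + 24) + 30*s + 80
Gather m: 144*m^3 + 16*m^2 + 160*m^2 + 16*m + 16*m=144*m^3 + 176*m^2 + 32*m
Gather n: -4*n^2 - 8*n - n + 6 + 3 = -4*n^2 - 9*n + 9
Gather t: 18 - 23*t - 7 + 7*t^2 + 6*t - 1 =7*t^2 - 17*t + 10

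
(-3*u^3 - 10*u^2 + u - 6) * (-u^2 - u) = 3*u^5 + 13*u^4 + 9*u^3 + 5*u^2 + 6*u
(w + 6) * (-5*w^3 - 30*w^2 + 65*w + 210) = -5*w^4 - 60*w^3 - 115*w^2 + 600*w + 1260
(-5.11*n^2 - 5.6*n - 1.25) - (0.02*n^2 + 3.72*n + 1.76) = -5.13*n^2 - 9.32*n - 3.01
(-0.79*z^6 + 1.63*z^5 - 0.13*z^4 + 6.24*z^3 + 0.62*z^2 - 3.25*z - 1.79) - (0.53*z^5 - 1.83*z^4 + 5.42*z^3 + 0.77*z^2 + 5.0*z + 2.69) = -0.79*z^6 + 1.1*z^5 + 1.7*z^4 + 0.82*z^3 - 0.15*z^2 - 8.25*z - 4.48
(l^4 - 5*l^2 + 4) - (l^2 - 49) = l^4 - 6*l^2 + 53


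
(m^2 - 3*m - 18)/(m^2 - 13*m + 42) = (m + 3)/(m - 7)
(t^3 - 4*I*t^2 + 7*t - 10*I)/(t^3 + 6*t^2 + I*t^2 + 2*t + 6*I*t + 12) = (t - 5*I)/(t + 6)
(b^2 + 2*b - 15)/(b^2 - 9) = (b + 5)/(b + 3)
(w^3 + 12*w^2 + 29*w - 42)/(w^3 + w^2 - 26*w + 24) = (w + 7)/(w - 4)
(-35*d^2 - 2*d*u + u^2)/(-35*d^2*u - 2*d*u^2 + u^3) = 1/u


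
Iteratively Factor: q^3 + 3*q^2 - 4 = (q + 2)*(q^2 + q - 2) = (q + 2)^2*(q - 1)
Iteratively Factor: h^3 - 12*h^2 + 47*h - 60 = (h - 3)*(h^2 - 9*h + 20) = (h - 4)*(h - 3)*(h - 5)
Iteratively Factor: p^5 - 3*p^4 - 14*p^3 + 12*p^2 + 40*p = (p - 2)*(p^4 - p^3 - 16*p^2 - 20*p) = p*(p - 2)*(p^3 - p^2 - 16*p - 20) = p*(p - 2)*(p + 2)*(p^2 - 3*p - 10) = p*(p - 2)*(p + 2)^2*(p - 5)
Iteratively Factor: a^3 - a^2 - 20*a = (a + 4)*(a^2 - 5*a) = (a - 5)*(a + 4)*(a)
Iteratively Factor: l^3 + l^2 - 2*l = (l + 2)*(l^2 - l) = (l - 1)*(l + 2)*(l)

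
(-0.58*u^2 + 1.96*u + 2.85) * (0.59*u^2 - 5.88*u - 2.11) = -0.3422*u^4 + 4.5668*u^3 - 8.6195*u^2 - 20.8936*u - 6.0135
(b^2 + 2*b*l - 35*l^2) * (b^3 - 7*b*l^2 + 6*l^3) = b^5 + 2*b^4*l - 42*b^3*l^2 - 8*b^2*l^3 + 257*b*l^4 - 210*l^5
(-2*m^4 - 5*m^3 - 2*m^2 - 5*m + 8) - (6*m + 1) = -2*m^4 - 5*m^3 - 2*m^2 - 11*m + 7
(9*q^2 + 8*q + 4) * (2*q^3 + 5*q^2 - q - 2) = 18*q^5 + 61*q^4 + 39*q^3 - 6*q^2 - 20*q - 8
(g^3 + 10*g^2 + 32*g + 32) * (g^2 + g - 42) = g^5 + 11*g^4 - 356*g^2 - 1312*g - 1344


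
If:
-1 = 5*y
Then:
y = -1/5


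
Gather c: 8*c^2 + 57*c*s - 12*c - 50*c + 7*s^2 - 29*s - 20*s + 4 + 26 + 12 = 8*c^2 + c*(57*s - 62) + 7*s^2 - 49*s + 42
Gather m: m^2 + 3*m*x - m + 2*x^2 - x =m^2 + m*(3*x - 1) + 2*x^2 - x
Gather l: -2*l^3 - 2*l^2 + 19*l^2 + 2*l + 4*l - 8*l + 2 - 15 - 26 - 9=-2*l^3 + 17*l^2 - 2*l - 48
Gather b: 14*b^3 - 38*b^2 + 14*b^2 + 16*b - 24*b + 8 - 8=14*b^3 - 24*b^2 - 8*b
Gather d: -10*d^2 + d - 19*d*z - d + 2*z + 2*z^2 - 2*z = -10*d^2 - 19*d*z + 2*z^2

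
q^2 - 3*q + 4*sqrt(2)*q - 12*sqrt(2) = (q - 3)*(q + 4*sqrt(2))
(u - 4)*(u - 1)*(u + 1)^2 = u^4 - 3*u^3 - 5*u^2 + 3*u + 4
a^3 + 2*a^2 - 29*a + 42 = (a - 3)*(a - 2)*(a + 7)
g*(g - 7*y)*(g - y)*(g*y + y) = g^4*y - 8*g^3*y^2 + g^3*y + 7*g^2*y^3 - 8*g^2*y^2 + 7*g*y^3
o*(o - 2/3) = o^2 - 2*o/3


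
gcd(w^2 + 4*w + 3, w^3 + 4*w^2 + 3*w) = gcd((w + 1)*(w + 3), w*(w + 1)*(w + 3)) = w^2 + 4*w + 3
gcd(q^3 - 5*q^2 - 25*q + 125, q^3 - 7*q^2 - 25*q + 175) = q^2 - 25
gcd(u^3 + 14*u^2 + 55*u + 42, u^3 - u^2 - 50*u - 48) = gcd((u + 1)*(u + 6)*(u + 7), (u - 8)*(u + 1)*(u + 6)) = u^2 + 7*u + 6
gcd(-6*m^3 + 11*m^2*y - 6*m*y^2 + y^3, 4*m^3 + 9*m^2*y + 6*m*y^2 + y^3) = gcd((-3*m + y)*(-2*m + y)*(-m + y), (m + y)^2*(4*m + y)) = 1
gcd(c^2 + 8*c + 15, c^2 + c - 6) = c + 3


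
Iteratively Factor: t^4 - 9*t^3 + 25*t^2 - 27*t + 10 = (t - 5)*(t^3 - 4*t^2 + 5*t - 2) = (t - 5)*(t - 1)*(t^2 - 3*t + 2) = (t - 5)*(t - 2)*(t - 1)*(t - 1)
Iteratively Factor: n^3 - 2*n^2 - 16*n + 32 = (n + 4)*(n^2 - 6*n + 8) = (n - 2)*(n + 4)*(n - 4)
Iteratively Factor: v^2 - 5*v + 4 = (v - 4)*(v - 1)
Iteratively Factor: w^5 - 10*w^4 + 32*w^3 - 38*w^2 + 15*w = (w - 5)*(w^4 - 5*w^3 + 7*w^2 - 3*w) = (w - 5)*(w - 1)*(w^3 - 4*w^2 + 3*w) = (w - 5)*(w - 3)*(w - 1)*(w^2 - w) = (w - 5)*(w - 3)*(w - 1)^2*(w)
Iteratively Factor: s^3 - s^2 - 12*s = (s + 3)*(s^2 - 4*s) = s*(s + 3)*(s - 4)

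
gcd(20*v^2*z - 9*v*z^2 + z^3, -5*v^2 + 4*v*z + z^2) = 1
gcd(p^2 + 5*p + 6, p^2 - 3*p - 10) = p + 2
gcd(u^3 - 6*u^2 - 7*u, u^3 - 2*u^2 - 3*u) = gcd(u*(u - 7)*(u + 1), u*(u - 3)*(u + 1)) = u^2 + u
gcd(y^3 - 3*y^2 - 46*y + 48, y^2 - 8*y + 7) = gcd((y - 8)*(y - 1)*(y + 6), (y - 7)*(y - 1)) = y - 1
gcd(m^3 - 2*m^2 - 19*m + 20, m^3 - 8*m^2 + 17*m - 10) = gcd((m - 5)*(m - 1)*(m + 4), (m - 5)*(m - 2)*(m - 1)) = m^2 - 6*m + 5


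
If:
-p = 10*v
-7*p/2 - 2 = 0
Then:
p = -4/7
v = 2/35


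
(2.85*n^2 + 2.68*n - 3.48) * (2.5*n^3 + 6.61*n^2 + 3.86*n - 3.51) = 7.125*n^5 + 25.5385*n^4 + 20.0158*n^3 - 22.6615*n^2 - 22.8396*n + 12.2148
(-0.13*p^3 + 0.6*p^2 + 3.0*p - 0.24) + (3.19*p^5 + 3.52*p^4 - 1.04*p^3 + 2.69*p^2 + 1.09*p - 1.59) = 3.19*p^5 + 3.52*p^4 - 1.17*p^3 + 3.29*p^2 + 4.09*p - 1.83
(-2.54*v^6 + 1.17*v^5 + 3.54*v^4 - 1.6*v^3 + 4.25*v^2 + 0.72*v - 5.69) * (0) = 0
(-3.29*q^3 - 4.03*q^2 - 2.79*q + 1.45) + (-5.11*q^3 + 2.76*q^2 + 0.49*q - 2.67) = -8.4*q^3 - 1.27*q^2 - 2.3*q - 1.22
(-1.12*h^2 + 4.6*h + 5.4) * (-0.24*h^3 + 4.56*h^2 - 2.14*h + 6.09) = 0.2688*h^5 - 6.2112*h^4 + 22.0768*h^3 + 7.9592*h^2 + 16.458*h + 32.886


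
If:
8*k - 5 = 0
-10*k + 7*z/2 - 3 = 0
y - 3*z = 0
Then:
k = 5/8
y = 111/14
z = 37/14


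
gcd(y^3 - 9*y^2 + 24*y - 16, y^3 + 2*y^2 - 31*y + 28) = y^2 - 5*y + 4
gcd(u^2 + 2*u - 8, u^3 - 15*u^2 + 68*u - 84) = u - 2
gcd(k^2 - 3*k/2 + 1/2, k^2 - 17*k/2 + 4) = k - 1/2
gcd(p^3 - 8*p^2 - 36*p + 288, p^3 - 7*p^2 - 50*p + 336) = p^2 - 14*p + 48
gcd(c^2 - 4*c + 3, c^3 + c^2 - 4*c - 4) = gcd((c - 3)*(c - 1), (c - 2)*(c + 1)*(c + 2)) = 1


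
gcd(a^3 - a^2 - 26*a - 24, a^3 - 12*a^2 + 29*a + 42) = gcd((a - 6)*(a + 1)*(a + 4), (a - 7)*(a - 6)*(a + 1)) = a^2 - 5*a - 6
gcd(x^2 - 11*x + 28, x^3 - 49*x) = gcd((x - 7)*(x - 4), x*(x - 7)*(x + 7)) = x - 7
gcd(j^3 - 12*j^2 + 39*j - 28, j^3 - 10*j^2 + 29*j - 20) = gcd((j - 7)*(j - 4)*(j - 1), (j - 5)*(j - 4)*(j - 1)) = j^2 - 5*j + 4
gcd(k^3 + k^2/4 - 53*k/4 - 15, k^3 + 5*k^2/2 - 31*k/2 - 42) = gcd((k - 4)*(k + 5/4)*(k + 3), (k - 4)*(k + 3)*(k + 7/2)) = k^2 - k - 12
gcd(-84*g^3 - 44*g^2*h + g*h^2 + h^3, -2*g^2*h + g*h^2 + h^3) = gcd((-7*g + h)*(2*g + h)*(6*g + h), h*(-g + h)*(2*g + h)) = 2*g + h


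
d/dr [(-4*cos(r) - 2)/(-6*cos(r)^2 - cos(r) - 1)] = 2*(-12*sin(r)^2 + 12*cos(r) + 11)*sin(r)/(6*cos(r)^2 + cos(r) + 1)^2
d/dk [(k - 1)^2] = 2*k - 2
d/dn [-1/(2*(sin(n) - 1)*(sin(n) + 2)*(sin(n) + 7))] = (3*sin(n)^2 + 16*sin(n) + 5)*cos(n)/(2*(sin(n) - 1)^2*(sin(n) + 2)^2*(sin(n) + 7)^2)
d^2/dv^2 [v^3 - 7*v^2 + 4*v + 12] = 6*v - 14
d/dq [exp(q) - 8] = exp(q)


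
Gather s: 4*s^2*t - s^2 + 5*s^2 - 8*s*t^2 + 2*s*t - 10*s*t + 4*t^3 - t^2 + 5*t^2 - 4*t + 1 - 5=s^2*(4*t + 4) + s*(-8*t^2 - 8*t) + 4*t^3 + 4*t^2 - 4*t - 4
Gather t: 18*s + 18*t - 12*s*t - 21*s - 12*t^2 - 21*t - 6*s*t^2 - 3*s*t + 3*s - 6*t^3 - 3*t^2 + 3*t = -15*s*t - 6*t^3 + t^2*(-6*s - 15)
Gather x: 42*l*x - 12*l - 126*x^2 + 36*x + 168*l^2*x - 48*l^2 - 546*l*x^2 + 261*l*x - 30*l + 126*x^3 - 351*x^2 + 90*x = -48*l^2 - 42*l + 126*x^3 + x^2*(-546*l - 477) + x*(168*l^2 + 303*l + 126)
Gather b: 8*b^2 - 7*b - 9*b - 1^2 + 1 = 8*b^2 - 16*b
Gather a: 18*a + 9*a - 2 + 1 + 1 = 27*a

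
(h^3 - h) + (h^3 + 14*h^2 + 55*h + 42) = 2*h^3 + 14*h^2 + 54*h + 42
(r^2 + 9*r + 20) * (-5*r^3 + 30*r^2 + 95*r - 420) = -5*r^5 - 15*r^4 + 265*r^3 + 1035*r^2 - 1880*r - 8400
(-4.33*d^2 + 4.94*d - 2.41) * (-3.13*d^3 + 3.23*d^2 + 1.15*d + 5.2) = 13.5529*d^5 - 29.4481*d^4 + 18.52*d^3 - 24.6193*d^2 + 22.9165*d - 12.532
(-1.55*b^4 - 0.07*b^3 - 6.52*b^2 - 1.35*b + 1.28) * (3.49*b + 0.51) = -5.4095*b^5 - 1.0348*b^4 - 22.7905*b^3 - 8.0367*b^2 + 3.7787*b + 0.6528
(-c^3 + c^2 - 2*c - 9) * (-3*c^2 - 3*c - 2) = 3*c^5 + 5*c^3 + 31*c^2 + 31*c + 18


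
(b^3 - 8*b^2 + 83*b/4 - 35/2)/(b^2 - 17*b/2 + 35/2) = (b^2 - 9*b/2 + 5)/(b - 5)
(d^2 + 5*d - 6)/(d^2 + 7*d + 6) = (d - 1)/(d + 1)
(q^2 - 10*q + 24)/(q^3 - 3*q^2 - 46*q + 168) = 1/(q + 7)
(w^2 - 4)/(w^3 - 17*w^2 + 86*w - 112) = (w + 2)/(w^2 - 15*w + 56)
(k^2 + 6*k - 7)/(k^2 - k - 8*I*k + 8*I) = (k + 7)/(k - 8*I)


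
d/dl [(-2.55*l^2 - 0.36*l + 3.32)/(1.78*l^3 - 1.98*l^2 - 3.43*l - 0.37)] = (4.539*l^4 + 1.2816*l^3 - 9.6951*l^2 + 15.0342*l + 11.5208)/(3.1684*l^6 - 7.0488*l^5 - 8.2904*l^4 + 12.2656*l^3 + 13.2301*l^2 + 2.5382*l + 0.1369)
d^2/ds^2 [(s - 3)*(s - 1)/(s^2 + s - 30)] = 2*(-5*s^3 + 99*s^2 - 351*s + 873)/(s^6 + 3*s^5 - 87*s^4 - 179*s^3 + 2610*s^2 + 2700*s - 27000)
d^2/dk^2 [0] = 0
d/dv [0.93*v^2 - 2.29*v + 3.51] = 1.86*v - 2.29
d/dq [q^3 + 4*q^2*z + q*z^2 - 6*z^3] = 3*q^2 + 8*q*z + z^2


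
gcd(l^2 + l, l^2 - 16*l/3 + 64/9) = 1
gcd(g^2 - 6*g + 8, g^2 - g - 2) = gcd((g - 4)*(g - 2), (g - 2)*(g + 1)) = g - 2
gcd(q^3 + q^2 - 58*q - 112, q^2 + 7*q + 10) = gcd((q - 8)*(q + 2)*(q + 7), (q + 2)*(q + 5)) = q + 2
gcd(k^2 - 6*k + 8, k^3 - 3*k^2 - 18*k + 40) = k - 2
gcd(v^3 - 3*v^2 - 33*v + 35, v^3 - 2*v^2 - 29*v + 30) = v^2 + 4*v - 5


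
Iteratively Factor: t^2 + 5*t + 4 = (t + 1)*(t + 4)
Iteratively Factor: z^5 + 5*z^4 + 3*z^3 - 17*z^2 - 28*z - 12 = (z + 1)*(z^4 + 4*z^3 - z^2 - 16*z - 12) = (z + 1)^2*(z^3 + 3*z^2 - 4*z - 12) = (z + 1)^2*(z + 3)*(z^2 - 4) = (z + 1)^2*(z + 2)*(z + 3)*(z - 2)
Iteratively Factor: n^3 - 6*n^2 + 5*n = (n)*(n^2 - 6*n + 5) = n*(n - 5)*(n - 1)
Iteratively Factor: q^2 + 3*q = (q + 3)*(q)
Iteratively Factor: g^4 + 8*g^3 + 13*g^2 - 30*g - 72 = (g + 3)*(g^3 + 5*g^2 - 2*g - 24) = (g + 3)^2*(g^2 + 2*g - 8) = (g + 3)^2*(g + 4)*(g - 2)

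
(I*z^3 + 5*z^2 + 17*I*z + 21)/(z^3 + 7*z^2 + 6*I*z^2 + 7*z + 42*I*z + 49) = (I*z^2 + 4*z + 21*I)/(z^2 + 7*z*(1 + I) + 49*I)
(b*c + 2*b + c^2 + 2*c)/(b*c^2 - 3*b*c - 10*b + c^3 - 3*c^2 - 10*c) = 1/(c - 5)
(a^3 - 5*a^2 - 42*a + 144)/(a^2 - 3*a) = a - 2 - 48/a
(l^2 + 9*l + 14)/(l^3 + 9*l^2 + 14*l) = 1/l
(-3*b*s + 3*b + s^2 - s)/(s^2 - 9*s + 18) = (-3*b*s + 3*b + s^2 - s)/(s^2 - 9*s + 18)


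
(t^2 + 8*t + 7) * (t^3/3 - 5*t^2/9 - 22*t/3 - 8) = t^5/3 + 19*t^4/9 - 85*t^3/9 - 635*t^2/9 - 346*t/3 - 56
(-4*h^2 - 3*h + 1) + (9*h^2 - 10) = 5*h^2 - 3*h - 9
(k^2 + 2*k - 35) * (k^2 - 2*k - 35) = k^4 - 74*k^2 + 1225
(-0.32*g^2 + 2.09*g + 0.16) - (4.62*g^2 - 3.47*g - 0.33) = -4.94*g^2 + 5.56*g + 0.49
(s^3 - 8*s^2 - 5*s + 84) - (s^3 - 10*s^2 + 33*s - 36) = 2*s^2 - 38*s + 120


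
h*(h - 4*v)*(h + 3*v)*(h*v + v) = h^4*v - h^3*v^2 + h^3*v - 12*h^2*v^3 - h^2*v^2 - 12*h*v^3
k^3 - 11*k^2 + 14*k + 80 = (k - 8)*(k - 5)*(k + 2)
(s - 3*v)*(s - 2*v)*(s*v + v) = s^3*v - 5*s^2*v^2 + s^2*v + 6*s*v^3 - 5*s*v^2 + 6*v^3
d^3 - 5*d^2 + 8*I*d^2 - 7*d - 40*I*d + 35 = (d - 5)*(d + I)*(d + 7*I)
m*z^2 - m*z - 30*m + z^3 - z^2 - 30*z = (m + z)*(z - 6)*(z + 5)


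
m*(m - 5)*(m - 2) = m^3 - 7*m^2 + 10*m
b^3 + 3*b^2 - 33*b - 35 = (b - 5)*(b + 1)*(b + 7)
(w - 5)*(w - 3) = w^2 - 8*w + 15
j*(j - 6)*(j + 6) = j^3 - 36*j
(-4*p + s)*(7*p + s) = -28*p^2 + 3*p*s + s^2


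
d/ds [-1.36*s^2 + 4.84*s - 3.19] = 4.84 - 2.72*s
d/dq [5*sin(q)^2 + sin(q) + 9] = (10*sin(q) + 1)*cos(q)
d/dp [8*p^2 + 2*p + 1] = 16*p + 2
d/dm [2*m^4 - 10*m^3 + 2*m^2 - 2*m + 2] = 8*m^3 - 30*m^2 + 4*m - 2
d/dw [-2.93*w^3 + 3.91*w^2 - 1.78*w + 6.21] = -8.79*w^2 + 7.82*w - 1.78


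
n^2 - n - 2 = (n - 2)*(n + 1)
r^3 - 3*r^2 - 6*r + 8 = (r - 4)*(r - 1)*(r + 2)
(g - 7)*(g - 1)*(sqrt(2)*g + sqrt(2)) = sqrt(2)*g^3 - 7*sqrt(2)*g^2 - sqrt(2)*g + 7*sqrt(2)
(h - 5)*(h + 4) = h^2 - h - 20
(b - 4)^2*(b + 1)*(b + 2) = b^4 - 5*b^3 - 6*b^2 + 32*b + 32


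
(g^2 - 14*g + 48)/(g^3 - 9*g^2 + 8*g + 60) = (g - 8)/(g^2 - 3*g - 10)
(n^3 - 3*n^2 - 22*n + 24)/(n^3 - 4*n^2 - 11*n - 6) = (n^2 + 3*n - 4)/(n^2 + 2*n + 1)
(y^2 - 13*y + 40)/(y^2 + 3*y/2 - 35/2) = 2*(y^2 - 13*y + 40)/(2*y^2 + 3*y - 35)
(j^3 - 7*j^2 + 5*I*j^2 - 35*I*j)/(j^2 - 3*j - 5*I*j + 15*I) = j*(j^2 + j*(-7 + 5*I) - 35*I)/(j^2 - j*(3 + 5*I) + 15*I)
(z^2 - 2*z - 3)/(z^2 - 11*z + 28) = (z^2 - 2*z - 3)/(z^2 - 11*z + 28)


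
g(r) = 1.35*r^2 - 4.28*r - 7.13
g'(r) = 2.7*r - 4.28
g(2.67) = -8.93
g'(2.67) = 2.93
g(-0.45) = -4.93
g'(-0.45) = -5.50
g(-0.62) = -3.96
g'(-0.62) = -5.95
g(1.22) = -10.34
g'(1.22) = -0.99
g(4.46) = 0.63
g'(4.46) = 7.76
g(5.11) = 6.25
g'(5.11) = 9.52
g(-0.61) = -4.02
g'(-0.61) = -5.93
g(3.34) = -6.37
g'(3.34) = 4.74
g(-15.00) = 360.82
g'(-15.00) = -44.78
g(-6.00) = 67.15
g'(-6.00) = -20.48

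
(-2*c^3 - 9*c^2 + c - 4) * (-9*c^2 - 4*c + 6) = 18*c^5 + 89*c^4 + 15*c^3 - 22*c^2 + 22*c - 24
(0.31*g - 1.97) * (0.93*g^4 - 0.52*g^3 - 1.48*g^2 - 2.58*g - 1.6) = 0.2883*g^5 - 1.9933*g^4 + 0.5656*g^3 + 2.1158*g^2 + 4.5866*g + 3.152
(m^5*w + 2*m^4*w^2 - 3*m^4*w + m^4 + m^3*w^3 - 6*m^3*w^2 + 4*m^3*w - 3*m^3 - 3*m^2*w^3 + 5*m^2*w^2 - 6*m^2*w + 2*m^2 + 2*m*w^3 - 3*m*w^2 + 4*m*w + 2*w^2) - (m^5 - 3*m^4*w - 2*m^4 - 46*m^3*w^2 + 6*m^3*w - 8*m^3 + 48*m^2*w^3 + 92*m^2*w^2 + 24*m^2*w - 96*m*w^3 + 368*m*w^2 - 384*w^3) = m^5*w - m^5 + 2*m^4*w^2 + 3*m^4 + m^3*w^3 + 40*m^3*w^2 - 2*m^3*w + 5*m^3 - 51*m^2*w^3 - 87*m^2*w^2 - 30*m^2*w + 2*m^2 + 98*m*w^3 - 371*m*w^2 + 4*m*w + 384*w^3 + 2*w^2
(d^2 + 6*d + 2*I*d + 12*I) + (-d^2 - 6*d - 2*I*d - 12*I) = 0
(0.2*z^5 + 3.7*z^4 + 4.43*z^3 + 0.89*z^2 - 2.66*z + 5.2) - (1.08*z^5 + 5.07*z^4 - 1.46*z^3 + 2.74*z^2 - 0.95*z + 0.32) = -0.88*z^5 - 1.37*z^4 + 5.89*z^3 - 1.85*z^2 - 1.71*z + 4.88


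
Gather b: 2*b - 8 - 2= 2*b - 10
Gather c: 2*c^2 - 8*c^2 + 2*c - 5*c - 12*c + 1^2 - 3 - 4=-6*c^2 - 15*c - 6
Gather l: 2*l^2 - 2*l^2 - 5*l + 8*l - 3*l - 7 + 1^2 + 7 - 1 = 0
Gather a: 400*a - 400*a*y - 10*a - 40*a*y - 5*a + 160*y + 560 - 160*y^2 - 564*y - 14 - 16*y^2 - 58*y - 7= a*(385 - 440*y) - 176*y^2 - 462*y + 539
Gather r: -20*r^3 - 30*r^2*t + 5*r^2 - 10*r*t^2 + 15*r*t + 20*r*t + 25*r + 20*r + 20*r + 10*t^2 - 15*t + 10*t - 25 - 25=-20*r^3 + r^2*(5 - 30*t) + r*(-10*t^2 + 35*t + 65) + 10*t^2 - 5*t - 50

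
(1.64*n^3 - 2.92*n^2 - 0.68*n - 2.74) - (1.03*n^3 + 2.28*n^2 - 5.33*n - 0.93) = 0.61*n^3 - 5.2*n^2 + 4.65*n - 1.81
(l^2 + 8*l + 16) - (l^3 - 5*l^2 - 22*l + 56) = -l^3 + 6*l^2 + 30*l - 40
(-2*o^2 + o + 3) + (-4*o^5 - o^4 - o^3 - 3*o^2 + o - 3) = -4*o^5 - o^4 - o^3 - 5*o^2 + 2*o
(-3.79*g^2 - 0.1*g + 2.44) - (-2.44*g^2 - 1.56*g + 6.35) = -1.35*g^2 + 1.46*g - 3.91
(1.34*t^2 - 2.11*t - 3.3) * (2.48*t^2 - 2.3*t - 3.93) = 3.3232*t^4 - 8.3148*t^3 - 8.5972*t^2 + 15.8823*t + 12.969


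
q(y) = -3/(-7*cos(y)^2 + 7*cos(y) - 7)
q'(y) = -3*(-14*sin(y)*cos(y) + 7*sin(y))/(-7*cos(y)^2 + 7*cos(y) - 7)^2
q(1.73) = 0.36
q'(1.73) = -0.40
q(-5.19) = 0.57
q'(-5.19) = -0.05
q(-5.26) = 0.57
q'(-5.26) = 0.03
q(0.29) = 0.45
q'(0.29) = 0.12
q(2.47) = 0.18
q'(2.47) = -0.12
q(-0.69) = 0.52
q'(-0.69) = -0.22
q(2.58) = 0.17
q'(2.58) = -0.09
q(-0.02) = 0.43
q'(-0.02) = -0.01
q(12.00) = 0.49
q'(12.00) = -0.21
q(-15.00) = 0.18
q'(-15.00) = 0.13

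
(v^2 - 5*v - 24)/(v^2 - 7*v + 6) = (v^2 - 5*v - 24)/(v^2 - 7*v + 6)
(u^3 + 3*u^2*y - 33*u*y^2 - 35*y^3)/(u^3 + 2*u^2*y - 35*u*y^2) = (u + y)/u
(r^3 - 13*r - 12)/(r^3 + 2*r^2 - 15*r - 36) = (r + 1)/(r + 3)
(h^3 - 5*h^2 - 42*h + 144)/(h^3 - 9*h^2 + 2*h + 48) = (h + 6)/(h + 2)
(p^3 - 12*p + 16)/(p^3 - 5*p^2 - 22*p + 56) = (p - 2)/(p - 7)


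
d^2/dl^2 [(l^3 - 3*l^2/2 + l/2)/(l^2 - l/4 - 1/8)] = 40/(64*l^3 + 48*l^2 + 12*l + 1)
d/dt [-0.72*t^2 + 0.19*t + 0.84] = 0.19 - 1.44*t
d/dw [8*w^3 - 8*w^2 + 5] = 8*w*(3*w - 2)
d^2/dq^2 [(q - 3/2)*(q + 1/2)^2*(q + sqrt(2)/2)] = 12*q^2 - 3*q + 3*sqrt(2)*q - 5/2 - sqrt(2)/2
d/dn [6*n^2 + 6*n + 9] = 12*n + 6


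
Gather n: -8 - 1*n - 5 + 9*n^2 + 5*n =9*n^2 + 4*n - 13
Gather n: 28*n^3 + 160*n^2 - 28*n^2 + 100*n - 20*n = 28*n^3 + 132*n^2 + 80*n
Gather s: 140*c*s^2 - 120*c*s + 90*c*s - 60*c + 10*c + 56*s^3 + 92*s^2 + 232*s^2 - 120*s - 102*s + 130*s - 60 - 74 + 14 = -50*c + 56*s^3 + s^2*(140*c + 324) + s*(-30*c - 92) - 120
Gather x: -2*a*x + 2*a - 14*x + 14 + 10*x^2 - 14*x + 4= 2*a + 10*x^2 + x*(-2*a - 28) + 18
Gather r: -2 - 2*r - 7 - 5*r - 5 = -7*r - 14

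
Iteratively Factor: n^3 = (n)*(n^2) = n^2*(n)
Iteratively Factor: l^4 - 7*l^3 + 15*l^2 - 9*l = (l - 3)*(l^3 - 4*l^2 + 3*l) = (l - 3)^2*(l^2 - l) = (l - 3)^2*(l - 1)*(l)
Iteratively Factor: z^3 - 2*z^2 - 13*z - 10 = (z + 1)*(z^2 - 3*z - 10) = (z + 1)*(z + 2)*(z - 5)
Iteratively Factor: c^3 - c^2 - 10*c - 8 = (c + 2)*(c^2 - 3*c - 4) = (c + 1)*(c + 2)*(c - 4)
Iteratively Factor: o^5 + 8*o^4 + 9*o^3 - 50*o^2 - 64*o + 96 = (o - 1)*(o^4 + 9*o^3 + 18*o^2 - 32*o - 96) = (o - 1)*(o + 4)*(o^3 + 5*o^2 - 2*o - 24) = (o - 1)*(o + 3)*(o + 4)*(o^2 + 2*o - 8) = (o - 1)*(o + 3)*(o + 4)^2*(o - 2)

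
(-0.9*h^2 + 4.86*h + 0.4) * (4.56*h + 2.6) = -4.104*h^3 + 19.8216*h^2 + 14.46*h + 1.04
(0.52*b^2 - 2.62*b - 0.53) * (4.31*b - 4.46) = 2.2412*b^3 - 13.6114*b^2 + 9.4009*b + 2.3638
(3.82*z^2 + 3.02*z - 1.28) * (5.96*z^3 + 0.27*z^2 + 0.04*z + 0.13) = 22.7672*z^5 + 19.0306*z^4 - 6.6606*z^3 + 0.2718*z^2 + 0.3414*z - 0.1664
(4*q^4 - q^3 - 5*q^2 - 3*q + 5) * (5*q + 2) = 20*q^5 + 3*q^4 - 27*q^3 - 25*q^2 + 19*q + 10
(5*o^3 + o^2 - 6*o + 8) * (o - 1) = 5*o^4 - 4*o^3 - 7*o^2 + 14*o - 8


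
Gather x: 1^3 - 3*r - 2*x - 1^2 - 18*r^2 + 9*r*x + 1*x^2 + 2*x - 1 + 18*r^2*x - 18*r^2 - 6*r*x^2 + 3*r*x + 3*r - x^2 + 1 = -36*r^2 - 6*r*x^2 + x*(18*r^2 + 12*r)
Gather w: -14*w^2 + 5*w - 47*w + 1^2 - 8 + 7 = -14*w^2 - 42*w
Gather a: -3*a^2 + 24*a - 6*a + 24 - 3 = -3*a^2 + 18*a + 21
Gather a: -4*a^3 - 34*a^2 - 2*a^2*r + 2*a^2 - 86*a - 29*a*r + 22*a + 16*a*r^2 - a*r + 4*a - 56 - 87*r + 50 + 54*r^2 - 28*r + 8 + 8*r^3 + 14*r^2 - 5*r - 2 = -4*a^3 + a^2*(-2*r - 32) + a*(16*r^2 - 30*r - 60) + 8*r^3 + 68*r^2 - 120*r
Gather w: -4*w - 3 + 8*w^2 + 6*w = 8*w^2 + 2*w - 3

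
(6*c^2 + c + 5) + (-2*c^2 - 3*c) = 4*c^2 - 2*c + 5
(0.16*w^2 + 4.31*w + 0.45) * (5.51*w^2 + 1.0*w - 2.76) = 0.8816*w^4 + 23.9081*w^3 + 6.3479*w^2 - 11.4456*w - 1.242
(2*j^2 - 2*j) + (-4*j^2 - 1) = -2*j^2 - 2*j - 1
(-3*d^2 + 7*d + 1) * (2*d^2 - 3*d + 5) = -6*d^4 + 23*d^3 - 34*d^2 + 32*d + 5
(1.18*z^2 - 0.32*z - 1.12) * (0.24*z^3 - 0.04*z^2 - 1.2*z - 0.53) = 0.2832*z^5 - 0.124*z^4 - 1.672*z^3 - 0.1966*z^2 + 1.5136*z + 0.5936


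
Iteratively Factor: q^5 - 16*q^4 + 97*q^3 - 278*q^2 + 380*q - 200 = (q - 5)*(q^4 - 11*q^3 + 42*q^2 - 68*q + 40) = (q - 5)*(q - 2)*(q^3 - 9*q^2 + 24*q - 20) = (q - 5)*(q - 2)^2*(q^2 - 7*q + 10) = (q - 5)^2*(q - 2)^2*(q - 2)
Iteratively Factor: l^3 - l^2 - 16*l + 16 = (l - 1)*(l^2 - 16) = (l - 1)*(l + 4)*(l - 4)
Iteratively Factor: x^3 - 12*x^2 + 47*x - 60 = (x - 4)*(x^2 - 8*x + 15) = (x - 5)*(x - 4)*(x - 3)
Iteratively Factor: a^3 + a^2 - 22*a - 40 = (a + 2)*(a^2 - a - 20) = (a - 5)*(a + 2)*(a + 4)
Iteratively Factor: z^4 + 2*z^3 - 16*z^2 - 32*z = (z - 4)*(z^3 + 6*z^2 + 8*z) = (z - 4)*(z + 4)*(z^2 + 2*z) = z*(z - 4)*(z + 4)*(z + 2)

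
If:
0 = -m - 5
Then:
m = -5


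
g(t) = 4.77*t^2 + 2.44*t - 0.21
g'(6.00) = 59.68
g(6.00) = 186.15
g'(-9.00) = -83.42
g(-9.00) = 364.20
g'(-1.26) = -9.58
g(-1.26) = 4.29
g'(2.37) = 25.05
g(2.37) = 32.37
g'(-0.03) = 2.15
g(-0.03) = -0.28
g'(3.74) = 38.12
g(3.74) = 75.64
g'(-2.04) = -17.02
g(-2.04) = 14.66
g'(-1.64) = -13.21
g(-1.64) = 8.62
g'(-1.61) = -12.92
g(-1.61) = 8.23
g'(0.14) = 3.78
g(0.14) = 0.23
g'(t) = 9.54*t + 2.44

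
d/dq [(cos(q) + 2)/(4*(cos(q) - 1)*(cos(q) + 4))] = (cos(q)^2 + 4*cos(q) + 10)*sin(q)/(4*(cos(q) - 1)^2*(cos(q) + 4)^2)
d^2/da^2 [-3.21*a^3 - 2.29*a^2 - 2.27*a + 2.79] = -19.26*a - 4.58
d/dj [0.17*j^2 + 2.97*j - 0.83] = 0.34*j + 2.97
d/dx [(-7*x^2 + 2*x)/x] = -7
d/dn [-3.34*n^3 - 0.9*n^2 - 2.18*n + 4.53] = -10.02*n^2 - 1.8*n - 2.18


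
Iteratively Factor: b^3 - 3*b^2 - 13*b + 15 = (b - 5)*(b^2 + 2*b - 3) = (b - 5)*(b + 3)*(b - 1)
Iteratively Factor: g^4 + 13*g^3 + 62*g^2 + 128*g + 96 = (g + 3)*(g^3 + 10*g^2 + 32*g + 32) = (g + 2)*(g + 3)*(g^2 + 8*g + 16) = (g + 2)*(g + 3)*(g + 4)*(g + 4)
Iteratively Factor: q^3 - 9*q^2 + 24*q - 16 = (q - 4)*(q^2 - 5*q + 4) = (q - 4)^2*(q - 1)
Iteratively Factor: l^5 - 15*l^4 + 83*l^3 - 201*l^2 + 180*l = (l - 5)*(l^4 - 10*l^3 + 33*l^2 - 36*l) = (l - 5)*(l - 3)*(l^3 - 7*l^2 + 12*l) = (l - 5)*(l - 3)^2*(l^2 - 4*l) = (l - 5)*(l - 4)*(l - 3)^2*(l)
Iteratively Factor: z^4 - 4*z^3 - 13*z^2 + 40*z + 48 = (z - 4)*(z^3 - 13*z - 12) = (z - 4)*(z + 3)*(z^2 - 3*z - 4) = (z - 4)^2*(z + 3)*(z + 1)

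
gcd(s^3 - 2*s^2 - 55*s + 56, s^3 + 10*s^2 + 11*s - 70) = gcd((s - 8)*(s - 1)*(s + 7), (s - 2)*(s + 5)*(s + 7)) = s + 7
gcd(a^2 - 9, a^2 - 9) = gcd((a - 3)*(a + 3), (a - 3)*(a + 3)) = a^2 - 9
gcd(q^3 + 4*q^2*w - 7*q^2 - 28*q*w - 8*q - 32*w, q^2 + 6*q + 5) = q + 1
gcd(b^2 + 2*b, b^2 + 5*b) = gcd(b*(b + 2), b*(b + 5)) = b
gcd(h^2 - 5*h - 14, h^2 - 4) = h + 2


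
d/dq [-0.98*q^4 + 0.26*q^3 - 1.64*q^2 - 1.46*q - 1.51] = -3.92*q^3 + 0.78*q^2 - 3.28*q - 1.46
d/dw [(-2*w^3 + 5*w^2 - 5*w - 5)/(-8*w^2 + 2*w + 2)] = w*(8*w^3 - 4*w^2 - 21*w - 30)/(2*(16*w^4 - 8*w^3 - 7*w^2 + 2*w + 1))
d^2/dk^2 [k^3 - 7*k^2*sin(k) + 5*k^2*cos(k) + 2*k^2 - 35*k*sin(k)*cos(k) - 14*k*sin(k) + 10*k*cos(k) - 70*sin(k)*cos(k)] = 7*k^2*sin(k) - 5*k^2*cos(k) - 6*k*sin(k) + 70*k*sin(2*k) - 38*k*cos(k) + 6*k - 34*sin(k) + 140*sin(2*k) - 18*cos(k) - 70*cos(2*k) + 4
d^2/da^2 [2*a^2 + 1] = 4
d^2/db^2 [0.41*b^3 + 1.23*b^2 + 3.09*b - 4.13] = 2.46*b + 2.46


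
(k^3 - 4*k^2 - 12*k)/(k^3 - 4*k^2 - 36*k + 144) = k*(k + 2)/(k^2 + 2*k - 24)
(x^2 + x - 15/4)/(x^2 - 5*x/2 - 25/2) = (x - 3/2)/(x - 5)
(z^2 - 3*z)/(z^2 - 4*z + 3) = z/(z - 1)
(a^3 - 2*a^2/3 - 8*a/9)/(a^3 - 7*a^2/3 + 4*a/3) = (a + 2/3)/(a - 1)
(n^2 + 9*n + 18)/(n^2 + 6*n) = (n + 3)/n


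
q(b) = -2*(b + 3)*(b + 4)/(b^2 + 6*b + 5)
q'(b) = -2*(-2*b - 6)*(b + 3)*(b + 4)/(b^2 + 6*b + 5)^2 - 2*(b + 3)/(b^2 + 6*b + 5) - 2*(b + 4)/(b^2 + 6*b + 5) = 2*(b^2 + 14*b + 37)/(b^4 + 12*b^3 + 46*b^2 + 60*b + 25)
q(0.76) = -3.53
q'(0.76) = 0.94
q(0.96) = -3.36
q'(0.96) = 0.75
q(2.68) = -2.69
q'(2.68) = 0.20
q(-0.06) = -4.99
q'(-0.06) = 3.35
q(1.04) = -3.31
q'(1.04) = 0.69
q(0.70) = -3.59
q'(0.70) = 1.01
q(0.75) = -3.54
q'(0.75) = 0.95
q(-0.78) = -15.40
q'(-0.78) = 61.93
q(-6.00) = -2.40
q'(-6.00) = -0.88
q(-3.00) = 0.00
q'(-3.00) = 0.50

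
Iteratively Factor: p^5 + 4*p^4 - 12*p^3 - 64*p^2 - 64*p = (p - 4)*(p^4 + 8*p^3 + 20*p^2 + 16*p) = (p - 4)*(p + 2)*(p^3 + 6*p^2 + 8*p) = (p - 4)*(p + 2)*(p + 4)*(p^2 + 2*p) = p*(p - 4)*(p + 2)*(p + 4)*(p + 2)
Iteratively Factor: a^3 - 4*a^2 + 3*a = (a)*(a^2 - 4*a + 3) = a*(a - 1)*(a - 3)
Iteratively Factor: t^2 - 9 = (t + 3)*(t - 3)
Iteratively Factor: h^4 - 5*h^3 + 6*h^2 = (h)*(h^3 - 5*h^2 + 6*h) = h*(h - 2)*(h^2 - 3*h) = h*(h - 3)*(h - 2)*(h)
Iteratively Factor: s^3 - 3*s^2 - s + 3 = (s - 3)*(s^2 - 1) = (s - 3)*(s - 1)*(s + 1)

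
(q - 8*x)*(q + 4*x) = q^2 - 4*q*x - 32*x^2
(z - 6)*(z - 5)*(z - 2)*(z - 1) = z^4 - 14*z^3 + 65*z^2 - 112*z + 60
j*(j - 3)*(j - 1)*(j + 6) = j^4 + 2*j^3 - 21*j^2 + 18*j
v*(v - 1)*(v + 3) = v^3 + 2*v^2 - 3*v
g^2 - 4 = (g - 2)*(g + 2)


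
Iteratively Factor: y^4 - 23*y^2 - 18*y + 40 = (y + 2)*(y^3 - 2*y^2 - 19*y + 20) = (y - 5)*(y + 2)*(y^2 + 3*y - 4) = (y - 5)*(y + 2)*(y + 4)*(y - 1)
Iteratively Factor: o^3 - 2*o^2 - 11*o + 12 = (o - 4)*(o^2 + 2*o - 3) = (o - 4)*(o - 1)*(o + 3)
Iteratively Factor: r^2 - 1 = (r + 1)*(r - 1)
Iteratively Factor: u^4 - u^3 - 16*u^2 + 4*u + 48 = (u - 4)*(u^3 + 3*u^2 - 4*u - 12) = (u - 4)*(u + 2)*(u^2 + u - 6) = (u - 4)*(u - 2)*(u + 2)*(u + 3)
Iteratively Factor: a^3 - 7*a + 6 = (a - 2)*(a^2 + 2*a - 3) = (a - 2)*(a - 1)*(a + 3)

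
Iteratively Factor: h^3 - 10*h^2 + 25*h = (h - 5)*(h^2 - 5*h) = (h - 5)^2*(h)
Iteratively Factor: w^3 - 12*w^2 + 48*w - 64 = (w - 4)*(w^2 - 8*w + 16) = (w - 4)^2*(w - 4)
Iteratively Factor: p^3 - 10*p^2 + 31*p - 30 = (p - 3)*(p^2 - 7*p + 10) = (p - 5)*(p - 3)*(p - 2)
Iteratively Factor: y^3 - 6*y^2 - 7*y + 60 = (y - 4)*(y^2 - 2*y - 15) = (y - 5)*(y - 4)*(y + 3)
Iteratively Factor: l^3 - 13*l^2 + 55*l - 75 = (l - 5)*(l^2 - 8*l + 15) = (l - 5)*(l - 3)*(l - 5)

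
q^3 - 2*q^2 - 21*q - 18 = (q - 6)*(q + 1)*(q + 3)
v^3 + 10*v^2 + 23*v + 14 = (v + 1)*(v + 2)*(v + 7)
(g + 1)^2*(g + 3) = g^3 + 5*g^2 + 7*g + 3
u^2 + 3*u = u*(u + 3)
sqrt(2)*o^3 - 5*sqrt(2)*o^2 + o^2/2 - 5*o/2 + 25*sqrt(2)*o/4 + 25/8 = (o - 5/2)^2*(sqrt(2)*o + 1/2)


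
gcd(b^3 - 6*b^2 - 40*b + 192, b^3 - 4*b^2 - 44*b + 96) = b^2 - 2*b - 48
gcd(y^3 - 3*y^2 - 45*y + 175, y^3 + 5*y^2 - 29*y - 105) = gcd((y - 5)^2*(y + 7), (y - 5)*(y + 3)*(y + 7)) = y^2 + 2*y - 35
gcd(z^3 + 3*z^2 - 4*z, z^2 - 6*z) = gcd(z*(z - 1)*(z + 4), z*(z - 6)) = z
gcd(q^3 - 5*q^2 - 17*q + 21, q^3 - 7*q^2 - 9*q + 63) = q^2 - 4*q - 21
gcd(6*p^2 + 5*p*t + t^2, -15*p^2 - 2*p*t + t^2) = 3*p + t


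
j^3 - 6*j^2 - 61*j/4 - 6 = (j - 8)*(j + 1/2)*(j + 3/2)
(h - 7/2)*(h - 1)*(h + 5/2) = h^3 - 2*h^2 - 31*h/4 + 35/4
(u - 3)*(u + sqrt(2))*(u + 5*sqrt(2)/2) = u^3 - 3*u^2 + 7*sqrt(2)*u^2/2 - 21*sqrt(2)*u/2 + 5*u - 15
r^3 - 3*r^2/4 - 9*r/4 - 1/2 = (r - 2)*(r + 1/4)*(r + 1)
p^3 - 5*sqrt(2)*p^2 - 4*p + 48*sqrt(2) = (p - 4*sqrt(2))*(p - 3*sqrt(2))*(p + 2*sqrt(2))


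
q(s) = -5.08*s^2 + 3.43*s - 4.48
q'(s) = 3.43 - 10.16*s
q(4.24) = -81.26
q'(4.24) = -39.65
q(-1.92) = -29.79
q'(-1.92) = 22.94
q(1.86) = -15.67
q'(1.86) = -15.47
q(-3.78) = -90.03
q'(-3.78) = 41.83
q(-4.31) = -113.63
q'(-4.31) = 47.22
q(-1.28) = -17.19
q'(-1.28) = 16.43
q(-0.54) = -7.81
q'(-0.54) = 8.92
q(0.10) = -4.19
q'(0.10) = 2.41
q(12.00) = -694.84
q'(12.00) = -118.49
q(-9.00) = -446.83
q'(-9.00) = 94.87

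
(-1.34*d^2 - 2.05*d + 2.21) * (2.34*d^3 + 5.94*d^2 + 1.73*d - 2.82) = -3.1356*d^5 - 12.7566*d^4 - 9.3238*d^3 + 13.3597*d^2 + 9.6043*d - 6.2322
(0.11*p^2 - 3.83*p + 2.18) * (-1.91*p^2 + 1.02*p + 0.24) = -0.2101*p^4 + 7.4275*p^3 - 8.044*p^2 + 1.3044*p + 0.5232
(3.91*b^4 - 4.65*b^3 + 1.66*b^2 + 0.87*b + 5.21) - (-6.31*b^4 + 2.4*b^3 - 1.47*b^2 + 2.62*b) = 10.22*b^4 - 7.05*b^3 + 3.13*b^2 - 1.75*b + 5.21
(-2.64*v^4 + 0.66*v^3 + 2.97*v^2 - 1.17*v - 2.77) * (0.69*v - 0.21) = -1.8216*v^5 + 1.0098*v^4 + 1.9107*v^3 - 1.431*v^2 - 1.6656*v + 0.5817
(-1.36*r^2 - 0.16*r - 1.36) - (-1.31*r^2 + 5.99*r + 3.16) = -0.05*r^2 - 6.15*r - 4.52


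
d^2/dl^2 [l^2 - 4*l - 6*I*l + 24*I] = 2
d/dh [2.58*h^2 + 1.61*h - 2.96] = 5.16*h + 1.61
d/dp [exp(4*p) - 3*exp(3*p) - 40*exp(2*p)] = (4*exp(2*p) - 9*exp(p) - 80)*exp(2*p)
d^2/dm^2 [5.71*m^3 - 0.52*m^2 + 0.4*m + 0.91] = 34.26*m - 1.04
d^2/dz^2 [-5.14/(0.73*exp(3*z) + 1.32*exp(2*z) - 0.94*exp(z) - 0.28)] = (-5.14*(2.19*exp(2*z) + 2.64*exp(z) - 0.94)*(4.38*exp(2*z) + 5.28*exp(z) - 1.88)*exp(z) + (33.7698*exp(2*z) + 27.1392*exp(z) - 4.8316)*(0.73*exp(3*z) + 1.32*exp(2*z) - 0.94*exp(z) - 0.28))*exp(z)/(0.73*exp(3*z) + 1.32*exp(2*z) - 0.94*exp(z) - 0.28)^3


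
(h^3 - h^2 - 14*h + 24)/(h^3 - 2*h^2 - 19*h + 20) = (h^2 - 5*h + 6)/(h^2 - 6*h + 5)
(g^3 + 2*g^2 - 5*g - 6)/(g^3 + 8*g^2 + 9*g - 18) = (g^2 - g - 2)/(g^2 + 5*g - 6)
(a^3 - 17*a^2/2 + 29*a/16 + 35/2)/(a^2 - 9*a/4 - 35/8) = (4*a^2 - 39*a + 56)/(2*(2*a - 7))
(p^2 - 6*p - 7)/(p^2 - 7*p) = (p + 1)/p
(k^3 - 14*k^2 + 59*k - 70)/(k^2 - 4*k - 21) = (k^2 - 7*k + 10)/(k + 3)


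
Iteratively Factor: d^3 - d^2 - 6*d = (d)*(d^2 - d - 6) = d*(d - 3)*(d + 2)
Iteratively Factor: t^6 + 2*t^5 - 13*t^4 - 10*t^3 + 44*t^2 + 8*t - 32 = (t + 1)*(t^5 + t^4 - 14*t^3 + 4*t^2 + 40*t - 32) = (t - 2)*(t + 1)*(t^4 + 3*t^3 - 8*t^2 - 12*t + 16) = (t - 2)*(t + 1)*(t + 2)*(t^3 + t^2 - 10*t + 8) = (t - 2)^2*(t + 1)*(t + 2)*(t^2 + 3*t - 4) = (t - 2)^2*(t + 1)*(t + 2)*(t + 4)*(t - 1)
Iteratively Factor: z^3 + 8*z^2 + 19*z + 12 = (z + 3)*(z^2 + 5*z + 4) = (z + 1)*(z + 3)*(z + 4)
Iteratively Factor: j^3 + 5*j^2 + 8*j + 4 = (j + 2)*(j^2 + 3*j + 2) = (j + 2)^2*(j + 1)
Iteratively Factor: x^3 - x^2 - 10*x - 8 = (x - 4)*(x^2 + 3*x + 2) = (x - 4)*(x + 2)*(x + 1)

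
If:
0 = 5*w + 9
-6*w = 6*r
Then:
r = 9/5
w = -9/5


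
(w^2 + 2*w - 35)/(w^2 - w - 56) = (w - 5)/(w - 8)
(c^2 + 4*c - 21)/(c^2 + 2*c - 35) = (c - 3)/(c - 5)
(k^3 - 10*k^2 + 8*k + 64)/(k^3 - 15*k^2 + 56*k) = (k^2 - 2*k - 8)/(k*(k - 7))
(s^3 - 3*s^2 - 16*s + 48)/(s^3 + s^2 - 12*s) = (s - 4)/s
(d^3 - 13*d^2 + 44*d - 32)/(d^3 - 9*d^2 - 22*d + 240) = (d^2 - 5*d + 4)/(d^2 - d - 30)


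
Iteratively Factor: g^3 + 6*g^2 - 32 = (g + 4)*(g^2 + 2*g - 8) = (g - 2)*(g + 4)*(g + 4)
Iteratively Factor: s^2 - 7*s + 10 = (s - 5)*(s - 2)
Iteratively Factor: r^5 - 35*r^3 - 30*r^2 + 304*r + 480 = (r + 3)*(r^4 - 3*r^3 - 26*r^2 + 48*r + 160) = (r + 3)*(r + 4)*(r^3 - 7*r^2 + 2*r + 40) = (r - 4)*(r + 3)*(r + 4)*(r^2 - 3*r - 10) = (r - 4)*(r + 2)*(r + 3)*(r + 4)*(r - 5)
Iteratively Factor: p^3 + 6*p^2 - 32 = (p + 4)*(p^2 + 2*p - 8) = (p - 2)*(p + 4)*(p + 4)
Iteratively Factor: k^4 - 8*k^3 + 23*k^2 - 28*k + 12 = (k - 3)*(k^3 - 5*k^2 + 8*k - 4) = (k - 3)*(k - 2)*(k^2 - 3*k + 2) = (k - 3)*(k - 2)^2*(k - 1)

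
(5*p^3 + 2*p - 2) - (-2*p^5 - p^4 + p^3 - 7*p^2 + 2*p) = 2*p^5 + p^4 + 4*p^3 + 7*p^2 - 2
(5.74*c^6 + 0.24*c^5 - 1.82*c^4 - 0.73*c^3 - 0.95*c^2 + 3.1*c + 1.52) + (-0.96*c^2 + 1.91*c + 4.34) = 5.74*c^6 + 0.24*c^5 - 1.82*c^4 - 0.73*c^3 - 1.91*c^2 + 5.01*c + 5.86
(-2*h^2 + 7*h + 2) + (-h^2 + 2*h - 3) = -3*h^2 + 9*h - 1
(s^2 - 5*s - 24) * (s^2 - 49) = s^4 - 5*s^3 - 73*s^2 + 245*s + 1176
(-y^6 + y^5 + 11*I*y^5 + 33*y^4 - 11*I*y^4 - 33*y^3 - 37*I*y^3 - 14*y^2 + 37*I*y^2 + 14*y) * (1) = -y^6 + y^5 + 11*I*y^5 + 33*y^4 - 11*I*y^4 - 33*y^3 - 37*I*y^3 - 14*y^2 + 37*I*y^2 + 14*y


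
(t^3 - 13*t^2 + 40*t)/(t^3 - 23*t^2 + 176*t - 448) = t*(t - 5)/(t^2 - 15*t + 56)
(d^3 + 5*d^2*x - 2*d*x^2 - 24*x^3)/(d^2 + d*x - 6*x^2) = d + 4*x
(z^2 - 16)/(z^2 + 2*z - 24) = (z + 4)/(z + 6)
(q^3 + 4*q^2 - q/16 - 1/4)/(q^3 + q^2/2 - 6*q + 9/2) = (16*q^3 + 64*q^2 - q - 4)/(8*(2*q^3 + q^2 - 12*q + 9))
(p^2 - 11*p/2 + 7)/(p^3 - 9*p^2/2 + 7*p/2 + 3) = (2*p - 7)/(2*p^2 - 5*p - 3)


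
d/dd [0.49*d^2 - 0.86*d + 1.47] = 0.98*d - 0.86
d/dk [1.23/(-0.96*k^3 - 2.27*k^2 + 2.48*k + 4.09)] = (3.5424*k^2 + 5.5842*k - 3.0504)/(0.96*k^3 + 2.27*k^2 - 2.48*k - 4.09)^2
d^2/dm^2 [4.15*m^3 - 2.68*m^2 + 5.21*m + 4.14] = 24.9*m - 5.36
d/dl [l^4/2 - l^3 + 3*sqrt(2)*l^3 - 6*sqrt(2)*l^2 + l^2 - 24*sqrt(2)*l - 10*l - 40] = 2*l^3 - 3*l^2 + 9*sqrt(2)*l^2 - 12*sqrt(2)*l + 2*l - 24*sqrt(2) - 10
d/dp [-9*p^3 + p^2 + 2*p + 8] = -27*p^2 + 2*p + 2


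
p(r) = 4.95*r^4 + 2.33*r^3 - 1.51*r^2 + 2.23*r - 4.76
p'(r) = 19.8*r^3 + 6.99*r^2 - 3.02*r + 2.23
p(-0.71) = -6.68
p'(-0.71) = 0.81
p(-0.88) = -6.51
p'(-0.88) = -3.19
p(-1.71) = 17.69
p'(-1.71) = -71.17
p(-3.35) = 506.65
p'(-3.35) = -653.60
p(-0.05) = -4.88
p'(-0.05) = 2.40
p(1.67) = 44.11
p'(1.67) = 108.90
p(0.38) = -3.90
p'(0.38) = 3.18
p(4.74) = 2718.75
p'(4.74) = 2253.59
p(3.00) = 452.20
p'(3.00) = 590.68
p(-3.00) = 313.00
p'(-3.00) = -460.40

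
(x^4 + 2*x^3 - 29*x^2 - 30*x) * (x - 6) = x^5 - 4*x^4 - 41*x^3 + 144*x^2 + 180*x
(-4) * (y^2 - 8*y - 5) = -4*y^2 + 32*y + 20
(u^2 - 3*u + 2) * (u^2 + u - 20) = u^4 - 2*u^3 - 21*u^2 + 62*u - 40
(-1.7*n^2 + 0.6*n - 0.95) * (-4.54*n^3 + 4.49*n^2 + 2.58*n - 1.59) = 7.718*n^5 - 10.357*n^4 + 2.621*n^3 - 0.0145000000000004*n^2 - 3.405*n + 1.5105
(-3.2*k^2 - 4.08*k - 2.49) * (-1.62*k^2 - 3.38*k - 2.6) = 5.184*k^4 + 17.4256*k^3 + 26.1442*k^2 + 19.0242*k + 6.474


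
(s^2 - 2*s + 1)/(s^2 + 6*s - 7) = (s - 1)/(s + 7)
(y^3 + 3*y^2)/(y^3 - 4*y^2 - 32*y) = y*(y + 3)/(y^2 - 4*y - 32)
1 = 1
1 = 1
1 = 1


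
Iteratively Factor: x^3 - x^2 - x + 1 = (x - 1)*(x^2 - 1) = (x - 1)^2*(x + 1)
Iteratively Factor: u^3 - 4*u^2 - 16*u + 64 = (u - 4)*(u^2 - 16) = (u - 4)^2*(u + 4)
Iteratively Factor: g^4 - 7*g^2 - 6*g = (g + 2)*(g^3 - 2*g^2 - 3*g) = (g + 1)*(g + 2)*(g^2 - 3*g) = g*(g + 1)*(g + 2)*(g - 3)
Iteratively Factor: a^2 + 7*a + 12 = (a + 3)*(a + 4)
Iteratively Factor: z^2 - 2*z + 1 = (z - 1)*(z - 1)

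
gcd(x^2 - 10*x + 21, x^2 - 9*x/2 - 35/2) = x - 7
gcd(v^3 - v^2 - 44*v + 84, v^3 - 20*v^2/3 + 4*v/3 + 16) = v^2 - 8*v + 12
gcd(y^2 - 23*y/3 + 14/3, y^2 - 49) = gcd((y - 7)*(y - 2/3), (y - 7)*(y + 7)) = y - 7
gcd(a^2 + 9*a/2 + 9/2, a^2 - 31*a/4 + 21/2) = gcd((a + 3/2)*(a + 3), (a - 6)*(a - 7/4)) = 1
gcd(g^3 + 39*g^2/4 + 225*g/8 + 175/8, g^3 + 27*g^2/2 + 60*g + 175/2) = g^2 + 17*g/2 + 35/2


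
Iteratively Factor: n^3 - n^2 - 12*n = (n - 4)*(n^2 + 3*n) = n*(n - 4)*(n + 3)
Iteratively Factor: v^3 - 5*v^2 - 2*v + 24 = (v - 4)*(v^2 - v - 6) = (v - 4)*(v + 2)*(v - 3)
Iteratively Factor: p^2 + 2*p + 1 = (p + 1)*(p + 1)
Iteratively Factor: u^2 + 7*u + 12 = (u + 4)*(u + 3)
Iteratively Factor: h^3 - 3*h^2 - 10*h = (h)*(h^2 - 3*h - 10) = h*(h - 5)*(h + 2)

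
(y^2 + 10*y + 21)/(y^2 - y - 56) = (y + 3)/(y - 8)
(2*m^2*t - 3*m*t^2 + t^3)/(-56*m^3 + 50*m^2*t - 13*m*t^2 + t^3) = t*(-m + t)/(28*m^2 - 11*m*t + t^2)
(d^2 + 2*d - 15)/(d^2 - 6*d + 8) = (d^2 + 2*d - 15)/(d^2 - 6*d + 8)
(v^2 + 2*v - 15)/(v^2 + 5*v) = (v - 3)/v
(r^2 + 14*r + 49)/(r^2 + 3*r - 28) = (r + 7)/(r - 4)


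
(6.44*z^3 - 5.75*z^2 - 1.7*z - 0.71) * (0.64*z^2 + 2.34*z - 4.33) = 4.1216*z^5 + 11.3896*z^4 - 42.4282*z^3 + 20.4651*z^2 + 5.6996*z + 3.0743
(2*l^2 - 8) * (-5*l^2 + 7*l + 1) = -10*l^4 + 14*l^3 + 42*l^2 - 56*l - 8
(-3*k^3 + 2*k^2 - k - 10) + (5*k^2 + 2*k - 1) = -3*k^3 + 7*k^2 + k - 11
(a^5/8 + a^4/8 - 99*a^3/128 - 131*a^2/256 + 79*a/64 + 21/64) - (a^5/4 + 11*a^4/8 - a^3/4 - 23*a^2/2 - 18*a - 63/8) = -a^5/8 - 5*a^4/4 - 67*a^3/128 + 2813*a^2/256 + 1231*a/64 + 525/64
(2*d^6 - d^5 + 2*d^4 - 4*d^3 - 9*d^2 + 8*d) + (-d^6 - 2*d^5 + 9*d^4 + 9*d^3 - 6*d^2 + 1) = d^6 - 3*d^5 + 11*d^4 + 5*d^3 - 15*d^2 + 8*d + 1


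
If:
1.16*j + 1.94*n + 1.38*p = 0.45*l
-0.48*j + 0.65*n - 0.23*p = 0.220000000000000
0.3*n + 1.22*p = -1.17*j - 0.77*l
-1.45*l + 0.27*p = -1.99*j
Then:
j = 0.39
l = 0.40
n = 0.37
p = -0.72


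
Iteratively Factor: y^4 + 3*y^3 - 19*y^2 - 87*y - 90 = (y - 5)*(y^3 + 8*y^2 + 21*y + 18) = (y - 5)*(y + 3)*(y^2 + 5*y + 6) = (y - 5)*(y + 3)^2*(y + 2)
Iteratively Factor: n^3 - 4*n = (n + 2)*(n^2 - 2*n) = n*(n + 2)*(n - 2)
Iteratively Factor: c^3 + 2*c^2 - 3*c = (c + 3)*(c^2 - c) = (c - 1)*(c + 3)*(c)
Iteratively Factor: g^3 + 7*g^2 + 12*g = (g + 4)*(g^2 + 3*g) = (g + 3)*(g + 4)*(g)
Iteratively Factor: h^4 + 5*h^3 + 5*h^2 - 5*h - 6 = (h + 3)*(h^3 + 2*h^2 - h - 2) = (h - 1)*(h + 3)*(h^2 + 3*h + 2) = (h - 1)*(h + 1)*(h + 3)*(h + 2)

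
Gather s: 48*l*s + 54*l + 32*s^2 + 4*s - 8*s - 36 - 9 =54*l + 32*s^2 + s*(48*l - 4) - 45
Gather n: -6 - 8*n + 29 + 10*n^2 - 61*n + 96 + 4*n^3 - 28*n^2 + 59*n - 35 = 4*n^3 - 18*n^2 - 10*n + 84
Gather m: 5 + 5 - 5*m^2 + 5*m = -5*m^2 + 5*m + 10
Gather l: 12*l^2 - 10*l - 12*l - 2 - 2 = 12*l^2 - 22*l - 4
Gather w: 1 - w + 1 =2 - w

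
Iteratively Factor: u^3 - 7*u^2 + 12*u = (u)*(u^2 - 7*u + 12) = u*(u - 4)*(u - 3)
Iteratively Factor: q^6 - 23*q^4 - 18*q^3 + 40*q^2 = (q + 2)*(q^5 - 2*q^4 - 19*q^3 + 20*q^2) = q*(q + 2)*(q^4 - 2*q^3 - 19*q^2 + 20*q) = q*(q + 2)*(q + 4)*(q^3 - 6*q^2 + 5*q) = q*(q - 1)*(q + 2)*(q + 4)*(q^2 - 5*q) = q^2*(q - 1)*(q + 2)*(q + 4)*(q - 5)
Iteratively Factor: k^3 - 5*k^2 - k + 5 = (k - 1)*(k^2 - 4*k - 5) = (k - 1)*(k + 1)*(k - 5)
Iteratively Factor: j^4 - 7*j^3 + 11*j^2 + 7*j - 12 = (j - 3)*(j^3 - 4*j^2 - j + 4) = (j - 3)*(j + 1)*(j^2 - 5*j + 4) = (j - 3)*(j - 1)*(j + 1)*(j - 4)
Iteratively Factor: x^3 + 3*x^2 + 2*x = (x + 2)*(x^2 + x) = (x + 1)*(x + 2)*(x)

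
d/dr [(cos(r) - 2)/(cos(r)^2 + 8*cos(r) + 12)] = (cos(r)^2 - 4*cos(r) - 28)*sin(r)/(cos(r)^2 + 8*cos(r) + 12)^2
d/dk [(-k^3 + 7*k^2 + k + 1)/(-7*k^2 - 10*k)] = (7*k^4 + 20*k^3 - 63*k^2 + 14*k + 10)/(k^2*(49*k^2 + 140*k + 100))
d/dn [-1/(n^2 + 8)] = 2*n/(n^2 + 8)^2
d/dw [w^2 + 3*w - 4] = 2*w + 3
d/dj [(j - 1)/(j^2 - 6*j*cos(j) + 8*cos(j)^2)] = (j^2 - 6*j*cos(j) + (2 - 2*j)*(3*j*sin(j) + j - 4*sin(2*j) - 3*cos(j)) + 8*cos(j)^2)/((j - 4*cos(j))^2*(j - 2*cos(j))^2)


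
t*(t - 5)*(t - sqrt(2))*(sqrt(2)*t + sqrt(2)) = sqrt(2)*t^4 - 4*sqrt(2)*t^3 - 2*t^3 - 5*sqrt(2)*t^2 + 8*t^2 + 10*t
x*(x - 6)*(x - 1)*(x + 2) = x^4 - 5*x^3 - 8*x^2 + 12*x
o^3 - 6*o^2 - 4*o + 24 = (o - 6)*(o - 2)*(o + 2)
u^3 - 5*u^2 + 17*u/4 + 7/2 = (u - 7/2)*(u - 2)*(u + 1/2)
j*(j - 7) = j^2 - 7*j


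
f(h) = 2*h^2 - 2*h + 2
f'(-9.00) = -38.00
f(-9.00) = 182.00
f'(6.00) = 22.00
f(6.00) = 62.00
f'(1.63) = 4.52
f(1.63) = 4.05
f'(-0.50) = -4.00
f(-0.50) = 3.50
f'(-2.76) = -13.04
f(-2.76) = 22.76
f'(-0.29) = -3.16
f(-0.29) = 2.75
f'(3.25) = 11.00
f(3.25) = 16.62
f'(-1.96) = -9.84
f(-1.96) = 13.60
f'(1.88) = 5.52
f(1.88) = 5.31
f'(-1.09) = -6.36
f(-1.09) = 6.56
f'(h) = 4*h - 2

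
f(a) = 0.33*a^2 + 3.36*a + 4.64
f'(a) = 0.66*a + 3.36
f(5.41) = 32.48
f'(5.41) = 6.93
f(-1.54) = 0.25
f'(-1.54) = 2.34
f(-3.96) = -3.49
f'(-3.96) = 0.75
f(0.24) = 5.47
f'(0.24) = 3.52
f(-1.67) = -0.05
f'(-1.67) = 2.26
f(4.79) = 28.31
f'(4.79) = 6.52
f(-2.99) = -2.46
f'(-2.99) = 1.39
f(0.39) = 6.00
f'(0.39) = 3.62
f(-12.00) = 11.84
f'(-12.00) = -4.56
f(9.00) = 61.61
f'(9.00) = 9.30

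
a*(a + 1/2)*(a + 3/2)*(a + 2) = a^4 + 4*a^3 + 19*a^2/4 + 3*a/2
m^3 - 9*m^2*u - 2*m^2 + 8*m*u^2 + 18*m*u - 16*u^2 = (m - 2)*(m - 8*u)*(m - u)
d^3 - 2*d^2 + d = d*(d - 1)^2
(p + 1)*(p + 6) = p^2 + 7*p + 6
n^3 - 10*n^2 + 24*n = n*(n - 6)*(n - 4)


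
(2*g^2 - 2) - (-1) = 2*g^2 - 1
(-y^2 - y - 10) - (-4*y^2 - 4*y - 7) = 3*y^2 + 3*y - 3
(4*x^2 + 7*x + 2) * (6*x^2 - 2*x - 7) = 24*x^4 + 34*x^3 - 30*x^2 - 53*x - 14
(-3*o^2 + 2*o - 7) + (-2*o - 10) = -3*o^2 - 17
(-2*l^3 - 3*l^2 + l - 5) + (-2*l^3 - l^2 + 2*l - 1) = -4*l^3 - 4*l^2 + 3*l - 6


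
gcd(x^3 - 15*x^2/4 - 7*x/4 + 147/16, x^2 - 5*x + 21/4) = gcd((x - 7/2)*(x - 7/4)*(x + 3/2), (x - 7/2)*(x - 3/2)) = x - 7/2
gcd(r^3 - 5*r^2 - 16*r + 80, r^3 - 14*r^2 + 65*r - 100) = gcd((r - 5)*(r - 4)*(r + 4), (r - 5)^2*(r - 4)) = r^2 - 9*r + 20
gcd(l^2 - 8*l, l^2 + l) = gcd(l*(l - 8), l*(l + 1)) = l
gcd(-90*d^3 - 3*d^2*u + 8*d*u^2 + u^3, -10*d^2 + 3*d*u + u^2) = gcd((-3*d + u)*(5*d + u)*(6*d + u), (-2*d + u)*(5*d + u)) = 5*d + u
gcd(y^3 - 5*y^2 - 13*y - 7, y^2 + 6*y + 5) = y + 1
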